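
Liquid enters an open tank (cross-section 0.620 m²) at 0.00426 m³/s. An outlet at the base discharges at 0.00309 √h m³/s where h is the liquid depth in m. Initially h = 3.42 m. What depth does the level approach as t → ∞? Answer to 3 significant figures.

1.90 m

A dh/dt = Q_in − 0.00309 √h. Steady state requires inflow = outflow:
Q_in = 0.00309 √h_ss ⇒ √h_ss = 0.00426/0.00309 = 1.3786.
h_ss = 1.3786² = 1.9007 m. (Since h₀ = 3.42 m > h_ss, the level will fall toward this value.)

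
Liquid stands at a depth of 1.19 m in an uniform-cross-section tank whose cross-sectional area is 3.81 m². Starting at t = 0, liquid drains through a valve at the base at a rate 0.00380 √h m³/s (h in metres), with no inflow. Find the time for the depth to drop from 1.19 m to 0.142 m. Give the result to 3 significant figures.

1430 s

A dh/dt = −Q_out = −0.00380 √h.
∫ h^(−1/2) dh = −(0.00380/A) ∫ dt, giving 2√h = 2√h₀ − (0.00380/A) t.
t = 2A(√h₀ − √h)/0.00380 = 2·3.81·(√1.19 − √0.142)/0.00380
  = 7.6200 × (1.0909 − 0.37683) / 0.00380 = 1431.8 s.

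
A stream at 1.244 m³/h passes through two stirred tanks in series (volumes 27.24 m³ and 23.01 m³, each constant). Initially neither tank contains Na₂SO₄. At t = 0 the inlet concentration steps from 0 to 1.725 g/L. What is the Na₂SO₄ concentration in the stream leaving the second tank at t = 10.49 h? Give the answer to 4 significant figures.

0.1667 g/L

Species balance on tank i: dCᵢ/dt = (Cᵢ₋₁ − Cᵢ)/τᵢ with τᵢ = Vᵢ/Q.
τ₁ = 27.24/1.244 = 21.8971 h; τ₂ = 23.01/1.244 = 18.4968 h.
Solving the cascade with C₁(0)=C₂(0)=0 gives C₂(t) = C_in[1 − (τ₁ e^(−t/τ₁) − τ₂ e^(−t/τ₂))/(τ₁ − τ₂)].
At t = 10.49: e^(−t/τ₁) = 0.619366, e^(−t/τ₂) = 0.567153.
C₂ = 1.725·[1 − (21.8971·0.619366 − 18.4968·0.567153)/(3.40032)] = 1.725·0.0966112 = 0.166654 g/L.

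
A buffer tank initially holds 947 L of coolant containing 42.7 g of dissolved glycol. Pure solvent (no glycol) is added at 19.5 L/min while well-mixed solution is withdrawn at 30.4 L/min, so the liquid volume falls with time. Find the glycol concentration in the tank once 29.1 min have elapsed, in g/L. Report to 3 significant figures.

0.0217 g/L

Total volume: dV/dt = Q_in − Q_out = -10.900 L/min, so V(t) = 947 − 10.900 t and V(29.1) = 629.81 L.
Species balance (pure solvent in): dm/dt = −Q_out · m/V(t).
dm/m = −Q_out dt/(V₀ − 10.900 t); integrating gives ln(m/m₀) = −(Q_out/(Q_in−Q_out)) ln(V/V₀).
m = m₀ (V₀/V)^(Q_out/(Q_in−Q_out)) = 42.7 × (947/629.81)^(-2.7890) = 13.689 g.
C = m/V = 13.689/629.81 = 0.021736 g/L.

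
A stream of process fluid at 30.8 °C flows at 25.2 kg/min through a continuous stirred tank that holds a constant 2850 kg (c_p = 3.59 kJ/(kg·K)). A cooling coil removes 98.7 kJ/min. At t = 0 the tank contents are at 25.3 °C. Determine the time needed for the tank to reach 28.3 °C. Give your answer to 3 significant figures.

M c_p dT/dt = ṁ c_p (T_in − T) − Q̇.
τ = M/ṁ = 113.10 min; T_ss = T_in − Q̇/(ṁ c_p) = 29.709 °C.
T(t) = T_ss + (T₀ − T_ss) e^(−t/τ). Set T = 28.3:
e^(−t/τ) = (28.3 − 29.709)/(25.3 − 29.709) = 0.31957
t = −113.10 · ln(0.31957) = 129.02 min.

129 min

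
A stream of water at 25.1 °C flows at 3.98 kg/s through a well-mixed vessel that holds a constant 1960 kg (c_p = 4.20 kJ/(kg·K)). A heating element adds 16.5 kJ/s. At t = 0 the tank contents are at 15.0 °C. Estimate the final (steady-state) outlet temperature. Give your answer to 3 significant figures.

26.1 °C

M c_p dT/dt = ṁ c_p (T_in − T) + Q̇.
At steady state dT/dt = 0 ⇒ T_ss = T_in + Q̇/(ṁ c_p) = 25.1 + 16.5/(3.98·4.20) = 26.087 °C.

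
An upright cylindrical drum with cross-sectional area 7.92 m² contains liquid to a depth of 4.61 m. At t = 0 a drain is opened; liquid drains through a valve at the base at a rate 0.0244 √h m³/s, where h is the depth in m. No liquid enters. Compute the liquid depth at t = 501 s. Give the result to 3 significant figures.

1.89 m

Unsteady balance on liquid volume: A dh/dt = −0.0244 √h.
This is separable: 2 d(√h)/dt = −0.0244/A, so √h = √h₀ − (0.0244/(2A)) t.
√h = √4.61 − 0.0244·501/(2·7.92) = 2.1471 − 0.77174 = 1.3753.
h = 1.3753² = 1.8916 m.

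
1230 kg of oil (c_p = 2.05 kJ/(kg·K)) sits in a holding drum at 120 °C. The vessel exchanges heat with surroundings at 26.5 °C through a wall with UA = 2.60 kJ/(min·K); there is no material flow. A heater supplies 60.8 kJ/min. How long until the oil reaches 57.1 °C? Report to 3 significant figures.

2210 min

First-law balance (no shaft work): M c_p dT/dt = −UA(T − T_amb) + Q̇.
τ = M c_p/UA = 969.81 min; T_ss = T_amb + Q̇/UA = 26.5 + 60.8/2.60 = 49.885 °C.
T(t) = T_ss + (T₀ − T_ss)e^(−t/τ); set T = 57.1:
t = −τ ln[(T − T_ss)/(T₀ − T_ss)] = −969.81 · ln(0.10291) = 2205.3 min.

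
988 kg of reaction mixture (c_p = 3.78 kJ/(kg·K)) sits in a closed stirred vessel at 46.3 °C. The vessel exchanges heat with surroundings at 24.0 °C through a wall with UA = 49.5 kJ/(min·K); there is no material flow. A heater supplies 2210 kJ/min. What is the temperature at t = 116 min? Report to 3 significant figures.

63.8 °C

Heat balance on the well-mixed liquid: M c_p dT/dt = −UA(T − T_amb) + Q̇.
dT/dt = (T_ss − T)/τ with T_ss = T_amb + Q̇/UA = 24.0 + 2210/49.5 = 68.646 °C, τ = M c_p/UA = 988·3.78/49.5 = 75.447 min.
T approaches T_ss exponentially: T(t) = T_ss + (T₀ − T_ss) e^(−t/τ).
T(116) = 68.646 + (-22.346)·0.21492 = 63.844 °C.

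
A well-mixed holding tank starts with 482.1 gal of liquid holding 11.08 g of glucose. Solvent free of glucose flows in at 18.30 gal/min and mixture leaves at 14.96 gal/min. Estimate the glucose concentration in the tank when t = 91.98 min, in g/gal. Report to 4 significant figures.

0.001543 g/gal

Total volume: dV/dt = Q_in − Q_out = 3.34000 gal/min, so V(t) = 482.1 + 3.34000 t and V(91.98) = 789.313 gal.
Solute balance: dm/dt = 0 − Q_out C = −Q_out m/V(t).
dm/m = −Q_out dt/(V₀ + 3.34000 t); integrating gives ln(m/m₀) = −(Q_out/(Q_in−Q_out)) ln(V/V₀).
m = m₀ (V₀/V)^(Q_out/(Q_in−Q_out)) = 11.08 × (482.1/789.313)^(4.47904) = 1.21765 g.
C = m/V = 1.21765/789.313 = 0.00154267 g/gal.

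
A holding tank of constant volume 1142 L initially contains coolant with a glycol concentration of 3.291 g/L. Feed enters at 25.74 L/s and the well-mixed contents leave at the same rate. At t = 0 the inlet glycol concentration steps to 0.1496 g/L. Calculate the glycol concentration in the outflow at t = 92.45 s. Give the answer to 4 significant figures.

Transient balance on the dissolved component: V dC/dt = Q(C_in − C).
Rewrite as dC/dt + C/τ = C_in/τ, τ = V/Q = 44.3667 s.
This is linear first-order; C(t) = C_in + (C₀ − C_in) e^(−t/τ).
C(92.45) = 0.1496 + (3.291 − 0.1496)·e^(−92.45/44.3667) = 0.1496 + (3.14140)·0.124460 = 0.540580 g/L.

0.5406 g/L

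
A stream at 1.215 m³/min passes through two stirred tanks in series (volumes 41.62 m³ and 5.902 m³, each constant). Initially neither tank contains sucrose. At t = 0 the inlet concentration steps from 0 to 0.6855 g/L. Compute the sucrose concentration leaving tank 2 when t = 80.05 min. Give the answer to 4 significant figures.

0.6083 g/L

Each tank obeys Vᵢ dCᵢ/dt = Q(Cᵢ₋₁ − Cᵢ), so τᵢ = Vᵢ/Q.
τ₁ = 41.62/1.215 = 34.2551 min; τ₂ = 5.902/1.215 = 4.85761 min.
Tank 1: C₁ = C_in(1 − e^(−t/τ₁)). Tank 2 (τ₁ ≠ τ₂): C₂ = C_in[1 − (τ₁ e^(−t/τ₁) − τ₂ e^(−t/τ₂))/(τ₁ − τ₂)].
At t = 80.05: e^(−t/τ₁) = 0.0966291, e^(−t/τ₂) = 6.96846e-08.
C₂ = 0.6855·[1 − (34.2551·0.0966291 − 4.85761·6.96846e-08)/(29.3975)] = 0.6855·0.887404 = 0.608315 g/L.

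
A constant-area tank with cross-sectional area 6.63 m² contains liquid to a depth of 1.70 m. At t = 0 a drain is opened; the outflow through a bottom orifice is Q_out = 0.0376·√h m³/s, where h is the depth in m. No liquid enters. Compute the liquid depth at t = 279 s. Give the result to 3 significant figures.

0.263 m

With no inflow, A dh/dt = −0.0376 √h.
Separate and integrate: 2(√h − √h₀) = −(0.0376/A) t.
√h = √1.70 − 0.0376·279/(2·6.63) = 1.3038 − 0.79113 = 0.51271.
h = 0.51271² = 0.26287 m.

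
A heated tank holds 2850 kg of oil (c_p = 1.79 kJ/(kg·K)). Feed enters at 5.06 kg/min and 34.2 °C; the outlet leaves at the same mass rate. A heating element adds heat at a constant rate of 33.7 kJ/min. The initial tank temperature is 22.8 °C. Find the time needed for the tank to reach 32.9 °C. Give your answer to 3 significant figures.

M c_p dT/dt = ṁ c_p (T_in − T) + Q̇.
τ = M/ṁ = 563.24 min; T_ss = T_in + Q̇/(ṁ c_p) = 37.921 °C.
T(t) = T_ss + (T₀ − T_ss) e^(−t/τ). Set T = 32.9:
e^(−t/τ) = (32.9 − 37.921)/(22.8 − 37.921) = 0.33204
t = −563.24 · ln(0.33204) = 620.97 min.

621 min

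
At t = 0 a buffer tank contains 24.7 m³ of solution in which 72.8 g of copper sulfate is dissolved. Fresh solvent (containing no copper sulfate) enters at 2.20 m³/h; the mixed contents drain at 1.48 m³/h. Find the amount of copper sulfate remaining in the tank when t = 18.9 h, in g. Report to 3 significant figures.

29.5 g

Total volume: dV/dt = Q_in − Q_out = 0.72000 m³/h, so V(t) = 24.7 + 0.72000 t and V(18.9) = 38.308 m³.
No copper sulfate enters, so dm/dt = −Q_out · (m/V).
Separate: dm/m = −Q_out dt/V(t) ⇒ ln(m/m₀) = −(Q_out/(Q_in−Q_out)) ln(V/V₀).
m = m₀ (V₀/V)^(Q_out/(Q_in−Q_out)) = 72.8 × (24.7/38.308)^(2.0556) = 29.536 g.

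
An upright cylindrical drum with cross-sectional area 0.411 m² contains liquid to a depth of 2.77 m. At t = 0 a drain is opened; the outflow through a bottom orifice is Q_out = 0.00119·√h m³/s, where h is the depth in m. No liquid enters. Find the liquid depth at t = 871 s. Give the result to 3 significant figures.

Volume balance on the tank: A dh/dt = −0.00119 √h.
This is separable: 2 d(√h)/dt = −0.00119/A, so √h = √h₀ − (0.00119/(2A)) t.
√h = √2.77 − 0.00119·871/(2·0.411) = 1.6643 − 1.2609 = 0.40339.
h = 0.40339² = 0.16273 m.

0.163 m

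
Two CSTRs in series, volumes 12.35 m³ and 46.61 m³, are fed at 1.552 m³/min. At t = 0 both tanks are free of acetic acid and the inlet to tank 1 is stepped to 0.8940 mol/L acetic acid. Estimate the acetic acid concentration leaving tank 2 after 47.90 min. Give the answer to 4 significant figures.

0.6480 mol/L

Each tank obeys Vᵢ dCᵢ/dt = Q(Cᵢ₋₁ − Cᵢ), so τᵢ = Vᵢ/Q.
τ₁ = 12.35/1.552 = 7.95747 min; τ₂ = 46.61/1.552 = 30.0322 min.
Solving the cascade with C₁(0)=C₂(0)=0 gives C₂(t) = C_in[1 − (τ₁ e^(−t/τ₁) − τ₂ e^(−t/τ₂))/(τ₁ − τ₂)].
At t = 47.90: e^(−t/τ₁) = 0.00243089, e^(−t/τ₂) = 0.202918.
C₂ = 0.8940·[1 − (7.95747·0.00243089 − 30.0322·0.202918)/(-22.0747)] = 0.8940·0.724811 = 0.647981 mol/L.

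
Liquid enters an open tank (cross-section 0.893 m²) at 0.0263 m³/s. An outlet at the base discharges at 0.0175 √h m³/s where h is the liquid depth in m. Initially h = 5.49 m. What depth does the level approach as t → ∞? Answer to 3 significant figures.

2.26 m

Level balance: A dh/dt = 0.0263 − 0.0175 √h. Setting dh/dt = 0:
Q_in = 0.0175 √h_ss ⇒ √h_ss = 0.0263/0.0175 = 1.5029.
h_ss = 1.5029² = 2.2586 m. (Since h₀ = 5.49 m > h_ss, the level will fall toward this value.)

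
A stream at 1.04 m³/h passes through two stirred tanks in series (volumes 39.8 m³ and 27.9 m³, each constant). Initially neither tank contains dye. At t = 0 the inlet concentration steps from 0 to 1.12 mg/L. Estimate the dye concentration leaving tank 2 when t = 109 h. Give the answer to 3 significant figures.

Each tank obeys Vᵢ dCᵢ/dt = Q(Cᵢ₋₁ − Cᵢ), so τᵢ = Vᵢ/Q.
τ₁ = 39.8/1.04 = 38.269 h; τ₂ = 27.9/1.04 = 26.827 h.
Solving the cascade with C₁(0)=C₂(0)=0 gives C₂(t) = C_in[1 − (τ₁ e^(−t/τ₁) − τ₂ e^(−t/τ₂))/(τ₁ − τ₂)].
At t = 109: e^(−t/τ₁) = 0.057946, e^(−t/τ₂) = 0.017196.
C₂ = 1.12·[1 − (38.269·0.057946 − 26.827·0.017196)/(11.442)] = 1.12·0.84651 = 0.94810 mg/L.

0.948 mg/L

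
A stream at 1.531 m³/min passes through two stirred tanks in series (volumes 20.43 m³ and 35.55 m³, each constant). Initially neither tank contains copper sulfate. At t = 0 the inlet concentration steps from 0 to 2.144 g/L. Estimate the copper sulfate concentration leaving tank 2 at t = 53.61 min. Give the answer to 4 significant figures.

1.695 g/L

Each tank obeys Vᵢ dCᵢ/dt = Q(Cᵢ₋₁ − Cᵢ), so τᵢ = Vᵢ/Q.
τ₁ = 20.43/1.531 = 13.3442 min; τ₂ = 35.55/1.531 = 23.2201 min.
Solving the cascade with C₁(0)=C₂(0)=0 gives C₂(t) = C_in[1 − (τ₁ e^(−t/τ₁) − τ₂ e^(−t/τ₂))/(τ₁ − τ₂)].
At t = 53.61: e^(−t/τ₁) = 0.0179984, e^(−t/τ₂) = 0.0993830.
C₂ = 2.144·[1 − (13.3442·0.0179984 − 23.2201·0.0993830)/(-9.87590)] = 2.144·0.790651 = 1.69516 g/L.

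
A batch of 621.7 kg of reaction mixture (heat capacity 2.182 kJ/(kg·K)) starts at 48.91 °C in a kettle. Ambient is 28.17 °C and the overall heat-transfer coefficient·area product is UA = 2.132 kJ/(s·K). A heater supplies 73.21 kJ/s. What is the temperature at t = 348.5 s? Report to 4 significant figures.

M c_p dT/dt = −UA(T − T_amb) + Q̇.
dT/dt = (T_ss − T)/τ with T_ss = T_amb + Q̇/UA = 28.17 + 73.21/2.132 = 62.5086 °C, τ = M c_p/UA = 621.7·2.182/2.132 = 636.280 s.
T approaches T_ss exponentially: T(t) = T_ss + (T₀ − T_ss) e^(−t/τ).
T(348.5) = 62.5086 + (-13.5986)·0.578270 = 54.6450 °C.

54.64 °C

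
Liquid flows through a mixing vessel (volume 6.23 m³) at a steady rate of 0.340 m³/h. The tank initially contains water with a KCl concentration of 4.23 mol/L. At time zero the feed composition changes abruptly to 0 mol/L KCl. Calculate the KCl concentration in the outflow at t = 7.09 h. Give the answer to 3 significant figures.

Transient balance on the dissolved component: V dC/dt = Q(C_in − C).
Time constant τ = V/Q = 6.23/0.340 = 18.324 h.
This is linear first-order; C(t) = C_in + (C₀ − C_in) e^(−t/τ).
C(7.09) = 0 + (4.23 − 0)·e^(−7.09/18.324) = 0 + (4.2300)·0.67914 = 2.8727 mol/L.

2.87 mol/L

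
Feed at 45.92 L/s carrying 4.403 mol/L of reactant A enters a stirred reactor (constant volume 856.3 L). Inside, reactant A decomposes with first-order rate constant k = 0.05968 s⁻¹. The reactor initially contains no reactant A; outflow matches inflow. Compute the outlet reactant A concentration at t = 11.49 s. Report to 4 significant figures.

Accumulation = in − out − consumed: V dC/dt = Q C_in − Q C − k V C.
dC/dt = (Q/V) C_in − (Q/V + k) C; effective rate a = Q/V + k = 0.0536261 + 0.05968 = 0.113306 s⁻¹.
C_ss = Q C_in/(Q + kV) = 2.08387 mol/L; C(t) = C_ss + (C₀ − C_ss) e^(−a t).
C(11.49) = 2.08387 + (-2.08387)·e^(−0.113306·11.49) = 2.08387 + (-2.08387)·0.272018 = 1.51702 mol/L.

1.517 mol/L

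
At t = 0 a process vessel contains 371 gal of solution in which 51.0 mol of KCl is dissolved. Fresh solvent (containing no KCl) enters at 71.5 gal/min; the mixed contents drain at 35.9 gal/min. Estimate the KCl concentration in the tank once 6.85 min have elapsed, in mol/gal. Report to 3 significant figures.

0.0498 mol/gal

Let m(t) be the amount of KCl. Volume: V(t) = V₀ + (Q_in − Q_out) t = 371 + 35.600 t; V(6.85) = 614.86 gal.
Solute balance: dm/dt = 0 − Q_out C = −Q_out m/V(t).
Separate: dm/m = −Q_out dt/V(t) ⇒ ln(m/m₀) = −(Q_out/(Q_in−Q_out)) ln(V/V₀).
m = m₀ (V₀/V)^(Q_out/(Q_in−Q_out)) = 51.0 × (371/614.86)^(1.0084) = 30.642 mol.
C = m/V = 30.642/614.86 = 0.049836 mol/gal.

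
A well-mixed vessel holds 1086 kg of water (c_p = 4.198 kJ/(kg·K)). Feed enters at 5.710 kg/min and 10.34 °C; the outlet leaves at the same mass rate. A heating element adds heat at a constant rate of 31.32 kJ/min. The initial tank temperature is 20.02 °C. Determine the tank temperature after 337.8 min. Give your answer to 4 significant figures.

Unsteady energy balance on the tank contents: M c_p dT/dt = ṁ c_p (T_in − T) + 31.32.
Rearrange: dT/dt = (T_ss − T)/τ with τ = M/ṁ = 190.193 min and T_ss = T_in + Q̇/(ṁ c_p) = 11.6466 °C.
Solution: T(t) = T_ss + (T₀ − T_ss) e^(−t/τ).
T(337.8) = 11.6466 + (8.37340)·e^(−337.8/190.193) = 11.6466 + (8.37340)·0.169298 = 13.0642 °C.

13.06 °C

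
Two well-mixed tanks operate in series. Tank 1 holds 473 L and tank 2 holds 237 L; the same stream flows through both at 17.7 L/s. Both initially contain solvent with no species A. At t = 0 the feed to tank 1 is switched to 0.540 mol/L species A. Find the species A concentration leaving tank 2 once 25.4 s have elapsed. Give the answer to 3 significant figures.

0.203 mol/L

Each tank obeys Vᵢ dCᵢ/dt = Q(Cᵢ₋₁ − Cᵢ), so τᵢ = Vᵢ/Q.
τ₁ = 473/17.7 = 26.723 s; τ₂ = 237/17.7 = 13.390 s.
Tank 1: C₁ = C_in(1 − e^(−t/τ₁)). Tank 2 (τ₁ ≠ τ₂): C₂ = C_in[1 − (τ₁ e^(−t/τ₁) − τ₂ e^(−t/τ₂))/(τ₁ − τ₂)].
At t = 25.4: e^(−t/τ₁) = 0.38655, e^(−t/τ₂) = 0.15002.
C₂ = 0.540·[1 − (26.723·0.38655 − 13.390·0.15002)/(13.333)] = 0.540·0.37592 = 0.20299 mol/L.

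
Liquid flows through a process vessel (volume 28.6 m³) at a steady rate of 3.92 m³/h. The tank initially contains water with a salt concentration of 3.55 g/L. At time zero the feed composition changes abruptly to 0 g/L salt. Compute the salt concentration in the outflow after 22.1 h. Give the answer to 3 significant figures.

Species balance on the tank: V dC/dt = Q(C_in − C).
So dC/dt = (C_in − C)/τ with τ = V/Q = 28.6/3.92 = 7.2959 h.
Solution: C(t) = C_in + (C₀ − C_in) e^(−t/τ).
C(22.1) = 0 + (3.55 − 0)·e^(−22.1/7.2959) = 0 + (3.5500)·0.048360 = 0.17168 g/L.

0.172 g/L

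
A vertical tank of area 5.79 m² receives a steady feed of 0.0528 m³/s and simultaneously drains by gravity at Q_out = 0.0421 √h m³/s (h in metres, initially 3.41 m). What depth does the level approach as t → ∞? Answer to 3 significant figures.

1.57 m

A dh/dt = Q_in − 0.0421 √h. Steady state requires inflow = outflow:
Q_in = 0.0421 √h_ss ⇒ √h_ss = 0.0528/0.0421 = 1.2542.
h_ss = 1.2542² = 1.5729 m. (Since h₀ = 3.41 m > h_ss, the level will fall toward this value.)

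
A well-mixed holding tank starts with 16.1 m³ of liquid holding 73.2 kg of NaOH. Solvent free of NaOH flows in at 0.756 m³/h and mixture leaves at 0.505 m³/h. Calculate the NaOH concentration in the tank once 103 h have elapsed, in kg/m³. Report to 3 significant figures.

0.254 kg/m³

Let m(t) be the amount of NaOH. Volume: V(t) = V₀ + (Q_in − Q_out) t = 16.1 + 0.25100 t; V(103) = 41.953 m³.
Solute balance: dm/dt = 0 − Q_out C = −Q_out m/V(t).
dm/m = −Q_out dt/(V₀ + 0.25100 t); integrating gives ln(m/m₀) = −(Q_out/(Q_in−Q_out)) ln(V/V₀).
m = m₀ (V₀/V)^(Q_out/(Q_in−Q_out)) = 73.2 × (16.1/41.953)^(2.0120) = 10.658 kg.
C = m/V = 10.658/41.953 = 0.25404 kg/m³.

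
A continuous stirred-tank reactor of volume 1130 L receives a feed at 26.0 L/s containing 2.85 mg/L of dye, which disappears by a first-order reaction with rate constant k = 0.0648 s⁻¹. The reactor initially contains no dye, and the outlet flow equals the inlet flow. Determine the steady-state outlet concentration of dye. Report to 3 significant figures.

V dC/dt = Q(C_in − C) − k V C.
At steady state: 0 = Q C_in − (Q + kV) C_ss, so C_ss = Q C_in/(Q + kV).
C_ss = 26.0·2.85/(26.0 + 0.0648·1130) = 74.100/99.224 = 0.74680 mg/L.

0.747 mg/L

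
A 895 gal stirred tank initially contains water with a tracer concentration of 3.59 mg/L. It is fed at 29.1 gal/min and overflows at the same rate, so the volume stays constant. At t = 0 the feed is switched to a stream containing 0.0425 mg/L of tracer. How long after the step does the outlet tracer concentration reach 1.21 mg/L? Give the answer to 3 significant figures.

Species balance: V dC/dt = Q(C_in − C) ⇒ τ = V/Q = 30.756 min.
C(t) = C_in + (C₀ − C_in) e^(−t/τ). Set C = 1.21 and solve for t:
e^(−t/τ) = (C − C_in)/(C₀ − C_in) = (1.21 − 0.0425)/(3.59 − 0.0425) = 0.32911
t = −τ ln(…) = 30.756 × 1.1114 = 34.182 min.

34.2 min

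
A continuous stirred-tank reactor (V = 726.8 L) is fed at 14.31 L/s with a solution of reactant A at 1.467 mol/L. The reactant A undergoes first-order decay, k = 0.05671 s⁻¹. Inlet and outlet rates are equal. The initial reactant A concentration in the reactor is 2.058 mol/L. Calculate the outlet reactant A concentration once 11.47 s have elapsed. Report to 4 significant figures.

Accumulation = in − out − consumed: V dC/dt = Q C_in − Q C − k V C.
This is linear with rate a = Q/V + k = 0.0763990 s⁻¹.
C_ss = Q C_in/(Q + kV) = 0.378065 mol/L; C(t) = C_ss + (C₀ − C_ss) e^(−a t).
C(11.47) = 0.378065 + (1.67993)·e^(−0.0763990·11.47) = 0.378065 + (1.67993)·0.416322 = 1.07746 mol/L.

1.077 mol/L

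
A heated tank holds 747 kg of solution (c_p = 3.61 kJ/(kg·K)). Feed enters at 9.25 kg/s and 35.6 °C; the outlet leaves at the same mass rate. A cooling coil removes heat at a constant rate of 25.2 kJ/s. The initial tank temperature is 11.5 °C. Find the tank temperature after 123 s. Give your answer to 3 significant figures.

29.8 °C

M c_p dT/dt = ṁ c_p (T_in − T) − Q̇.
Rearrange: dT/dt = (T_ss − T)/τ with τ = M/ṁ = 80.757 s and T_ss = T_in − Q̇/(ṁ c_p) = 34.845 °C.
T approaches T_ss exponentially: T(t) = T_ss + (T₀ − T_ss) e^(−t/τ).
T(123) = 34.845 + (-23.345)·e^(−123/80.757) = 34.845 + (-23.345)·0.21804 = 29.755 °C.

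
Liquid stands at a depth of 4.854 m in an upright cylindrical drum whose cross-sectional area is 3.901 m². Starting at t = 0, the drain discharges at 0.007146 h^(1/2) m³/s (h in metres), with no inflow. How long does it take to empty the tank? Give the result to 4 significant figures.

A dh/dt = −Q_out = −0.007146 √h.
This is separable: 2 d(√h)/dt = −0.007146/A, so √h = √h₀ − (0.007146/(2A)) t.
Set h = 0: 2√h₀ = (0.007146/A) t_empty ⇒ t_empty = 2A√h₀/0.007146.
t_empty = 2·3.901·√4.854/0.007146 = 7.80200·2.20318/0.007146 = 2405.43 s.

2405 s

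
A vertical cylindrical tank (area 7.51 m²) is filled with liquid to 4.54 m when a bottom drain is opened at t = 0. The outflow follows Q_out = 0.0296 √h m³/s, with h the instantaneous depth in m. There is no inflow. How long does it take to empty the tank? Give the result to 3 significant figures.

1080 s

With no inflow, A dh/dt = −0.0296 √h.
Separate and integrate: 2(√h − √h₀) = −(0.0296/A) t.
Set h = 0: 2√h₀ = (0.0296/A) t_empty ⇒ t_empty = 2A√h₀/0.0296.
t_empty = 2·7.51·√4.54/0.0296 = 15.020·2.1307/0.0296 = 1081.2 s.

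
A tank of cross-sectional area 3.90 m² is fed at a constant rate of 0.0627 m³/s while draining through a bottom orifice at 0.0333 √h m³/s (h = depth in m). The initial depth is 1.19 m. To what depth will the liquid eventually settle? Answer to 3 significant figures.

3.55 m

Level balance: A dh/dt = 0.0627 − 0.0333 √h. Setting dh/dt = 0:
Q_in = 0.0333 √h_ss ⇒ √h_ss = 0.0627/0.0333 = 1.8829.
h_ss = 1.8829² = 3.5452 m. (Since h₀ = 1.19 m < h_ss, the level will rise toward this value.)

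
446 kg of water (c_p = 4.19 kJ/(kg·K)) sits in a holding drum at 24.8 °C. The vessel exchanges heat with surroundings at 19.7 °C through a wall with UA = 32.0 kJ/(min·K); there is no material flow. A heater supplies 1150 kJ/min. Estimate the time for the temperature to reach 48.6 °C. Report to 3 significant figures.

Unsteady energy balance on the tank contents: M c_p dT/dt = −UA(T − T_amb) + Q̇.
τ = M c_p/UA = 58.398 min; T_ss = T_amb + Q̇/UA = 19.7 + 1150/32.0 = 55.638 °C.
T(t) = T_ss + (T₀ − T_ss)e^(−t/τ); set T = 48.6:
t = −τ ln[(T − T_ss)/(T₀ − T_ss)] = −58.398 · ln(0.22821) = 86.282 min.

86.3 min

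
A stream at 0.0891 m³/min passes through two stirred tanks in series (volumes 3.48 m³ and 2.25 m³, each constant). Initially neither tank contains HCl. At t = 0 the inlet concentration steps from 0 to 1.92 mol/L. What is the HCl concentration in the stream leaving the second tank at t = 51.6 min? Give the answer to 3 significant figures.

0.926 mol/L

Time constants: τᵢ = Vᵢ/Q for each well-mixed tank.
τ₁ = 3.48/0.0891 = 39.057 min; τ₂ = 2.25/0.0891 = 25.253 min.
Solving the cascade with C₁(0)=C₂(0)=0 gives C₂(t) = C_in[1 − (τ₁ e^(−t/τ₁) − τ₂ e^(−t/τ₂))/(τ₁ − τ₂)].
At t = 51.6: e^(−t/τ₁) = 0.26683, e^(−t/τ₂) = 0.12959.
C₂ = 1.92·[1 − (39.057·0.26683 − 25.253·0.12959)/(13.805)] = 1.92·0.48212 = 0.92567 mol/L.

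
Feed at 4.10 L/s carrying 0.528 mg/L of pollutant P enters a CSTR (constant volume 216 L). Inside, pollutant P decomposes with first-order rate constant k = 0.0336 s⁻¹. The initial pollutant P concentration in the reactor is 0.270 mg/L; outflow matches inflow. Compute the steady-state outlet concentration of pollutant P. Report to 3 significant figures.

Accumulation = in − out − consumed: V dC/dt = Q C_in − Q C − k V C.
Steady state (dC/dt = 0): C_ss = Q C_in/(Q + kV) = C_in/(1 + kV/Q).
C_ss = 4.10·0.528/(4.10 + 0.0336·216) = 2.1648/11.358 = 0.19060 mg/L.

0.191 mg/L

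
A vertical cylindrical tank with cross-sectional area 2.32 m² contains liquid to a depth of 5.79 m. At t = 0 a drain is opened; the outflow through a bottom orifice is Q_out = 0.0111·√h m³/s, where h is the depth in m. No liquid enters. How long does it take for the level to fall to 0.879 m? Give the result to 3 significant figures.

Unsteady balance on liquid volume: A dh/dt = −0.0111 √h.
This is separable: 2 d(√h)/dt = −0.0111/A, so √h = √h₀ − (0.0111/(2A)) t.
t = 2A(√h₀ − √h)/0.0111 = 2·2.32·(√5.79 − √0.879)/0.0111
  = 4.6400 × (2.4062 − 0.93755) / 0.0111 = 613.94 s.

614 s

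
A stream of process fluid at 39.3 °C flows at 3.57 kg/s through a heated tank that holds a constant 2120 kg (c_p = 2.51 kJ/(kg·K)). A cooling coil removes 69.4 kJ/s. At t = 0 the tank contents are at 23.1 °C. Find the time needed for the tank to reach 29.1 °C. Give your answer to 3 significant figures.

Heat balance on the well-mixed liquid: M c_p dT/dt = ṁ c_p (T_in − T) − 69.4.
τ = M/ṁ = 593.84 s; T_ss = T_in − Q̇/(ṁ c_p) = 31.555 °C.
T(t) = T_ss + (T₀ − T_ss) e^(−t/τ). Set T = 29.1:
e^(−t/τ) = (29.1 − 31.555)/(23.1 − 31.555) = 0.29037
t = −593.84 · ln(0.29037) = 734.35 s.

734 s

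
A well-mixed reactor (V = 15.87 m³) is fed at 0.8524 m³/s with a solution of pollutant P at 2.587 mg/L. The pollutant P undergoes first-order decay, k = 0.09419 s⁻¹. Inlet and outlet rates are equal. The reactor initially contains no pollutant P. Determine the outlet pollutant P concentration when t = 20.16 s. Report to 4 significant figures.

0.8918 mg/L

Species balance: V dC/dt = Q C_in − Q C − k V C.
This is linear with rate a = Q/V + k = 0.147901 s⁻¹.
C_ss = Q C_in/(Q + kV) = 0.939487 mg/L; C(t) = C_ss + (C₀ − C_ss) e^(−a t).
C(20.16) = 0.939487 + (-0.939487)·e^(−0.147901·20.16) = 0.939487 + (-0.939487)·0.0507069 = 0.891848 mg/L.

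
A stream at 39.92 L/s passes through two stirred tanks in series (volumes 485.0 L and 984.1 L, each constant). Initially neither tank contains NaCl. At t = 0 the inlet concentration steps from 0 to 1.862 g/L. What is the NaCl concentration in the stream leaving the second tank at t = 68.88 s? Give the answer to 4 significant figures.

1.644 g/L

Each tank obeys Vᵢ dCᵢ/dt = Q(Cᵢ₋₁ − Cᵢ), so τᵢ = Vᵢ/Q.
τ₁ = 485.0/39.92 = 12.1493 s; τ₂ = 984.1/39.92 = 24.6518 s.
Tank 1: C₁ = C_in(1 − e^(−t/τ₁)). Tank 2 (τ₁ ≠ τ₂): C₂ = C_in[1 − (τ₁ e^(−t/τ₁) − τ₂ e^(−t/τ₂))/(τ₁ − τ₂)].
At t = 68.88: e^(−t/τ₁) = 0.00344972, e^(−t/τ₂) = 0.0611689.
C₂ = 1.862·[1 − (12.1493·0.00344972 − 24.6518·0.0611689)/(-12.5025)] = 1.862·0.882742 = 1.64367 g/L.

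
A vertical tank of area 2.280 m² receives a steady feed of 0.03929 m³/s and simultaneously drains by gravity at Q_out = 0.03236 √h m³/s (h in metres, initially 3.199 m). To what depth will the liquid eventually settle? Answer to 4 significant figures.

Level balance: A dh/dt = 0.03929 − 0.03236 √h. Setting dh/dt = 0:
Q_in = 0.03236 √h_ss ⇒ √h_ss = 0.03929/0.03236 = 1.21415.
h_ss = 1.21415² = 1.47417 m. (Since h₀ = 3.199 m > h_ss, the level will fall toward this value.)

1.474 m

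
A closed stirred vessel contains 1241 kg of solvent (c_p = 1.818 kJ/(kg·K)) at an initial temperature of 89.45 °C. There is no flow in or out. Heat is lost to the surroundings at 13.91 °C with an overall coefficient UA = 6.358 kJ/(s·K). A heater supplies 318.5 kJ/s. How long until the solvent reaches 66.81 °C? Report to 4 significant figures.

M c_p dT/dt = −UA(T − T_amb) + Q̇.
τ = M c_p/UA = 354.850 s; T_ss = T_amb + Q̇/UA = 13.91 + 318.5/6.358 = 64.0044 °C.
T(t) = T_ss + (T₀ − T_ss)e^(−t/τ); set T = 66.81:
t = −τ ln[(T − T_ss)/(T₀ − T_ss)] = −354.850 · ln(0.110260) = 782.415 s.

782.4 s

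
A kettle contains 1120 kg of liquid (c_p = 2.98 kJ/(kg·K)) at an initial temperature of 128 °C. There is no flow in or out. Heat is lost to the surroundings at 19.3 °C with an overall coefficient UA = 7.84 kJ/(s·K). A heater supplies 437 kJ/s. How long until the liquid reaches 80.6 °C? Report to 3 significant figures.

960 s

Energy balance: M c_p dT/dt = −UA(T − T_amb) + Q̇.
τ = M c_p/UA = 425.71 s; T_ss = T_amb + Q̇/UA = 19.3 + 437/7.84 = 75.040 °C.
T(t) = T_ss + (T₀ − T_ss)e^(−t/τ); set T = 80.6:
t = −τ ln[(T − T_ss)/(T₀ − T_ss)] = −425.71 · ln(0.10499) = 959.52 s.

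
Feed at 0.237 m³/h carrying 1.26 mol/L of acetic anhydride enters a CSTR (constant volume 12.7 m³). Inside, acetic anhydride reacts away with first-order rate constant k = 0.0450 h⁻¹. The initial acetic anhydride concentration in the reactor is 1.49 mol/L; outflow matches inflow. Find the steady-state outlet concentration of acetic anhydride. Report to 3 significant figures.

0.369 mol/L

Accumulation = in − out − consumed: V dC/dt = Q C_in − Q C − k V C.
At steady state: 0 = Q C_in − (Q + kV) C_ss, so C_ss = Q C_in/(Q + kV).
C_ss = 0.237·1.26/(0.237 + 0.0450·12.7) = 0.29862/0.80850 = 0.36935 mol/L.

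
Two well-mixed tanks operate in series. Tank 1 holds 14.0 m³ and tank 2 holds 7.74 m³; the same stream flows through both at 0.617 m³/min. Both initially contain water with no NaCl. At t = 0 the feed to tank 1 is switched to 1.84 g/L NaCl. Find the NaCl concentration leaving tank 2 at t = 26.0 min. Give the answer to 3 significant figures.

0.818 g/L

Each tank obeys Vᵢ dCᵢ/dt = Q(Cᵢ₋₁ − Cᵢ), so τᵢ = Vᵢ/Q.
τ₁ = 14.0/0.617 = 22.690 min; τ₂ = 7.74/0.617 = 12.545 min.
Solving the cascade with C₁(0)=C₂(0)=0 gives C₂(t) = C_in[1 − (τ₁ e^(−t/τ₁) − τ₂ e^(−t/τ₂))/(τ₁ − τ₂)].
At t = 26.0: e^(−t/τ₁) = 0.31795, e^(−t/τ₂) = 0.12586.
C₂ = 1.84·[1 − (22.690·0.31795 − 12.545·0.12586)/(10.146)] = 1.84·0.44454 = 0.81795 g/L.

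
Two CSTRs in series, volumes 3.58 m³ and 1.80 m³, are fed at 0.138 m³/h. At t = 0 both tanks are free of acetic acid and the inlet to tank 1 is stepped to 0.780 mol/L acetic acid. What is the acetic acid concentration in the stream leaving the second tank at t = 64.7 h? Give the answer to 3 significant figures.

Time constants: τᵢ = Vᵢ/Q for each well-mixed tank.
τ₁ = 3.58/0.138 = 25.942 h; τ₂ = 1.80/0.138 = 13.043 h.
Tank 1: C₁ = C_in(1 − e^(−t/τ₁)). Tank 2 (τ₁ ≠ τ₂): C₂ = C_in[1 − (τ₁ e^(−t/τ₁) − τ₂ e^(−t/τ₂))/(τ₁ − τ₂)].
At t = 64.7: e^(−t/τ₁) = 0.082577, e^(−t/τ₂) = 0.0070106.
C₂ = 0.780·[1 − (25.942·0.082577 − 13.043·0.0070106)/(12.899)] = 0.780·0.84101 = 0.65599 mol/L.

0.656 mol/L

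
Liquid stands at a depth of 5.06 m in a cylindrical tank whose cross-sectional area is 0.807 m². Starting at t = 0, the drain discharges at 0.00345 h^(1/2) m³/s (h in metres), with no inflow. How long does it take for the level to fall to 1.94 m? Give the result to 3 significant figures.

401 s

Accumulation of liquid (constant cross-section A): A dh/dt = −0.00345 √h.
Separate and integrate: 2(√h − √h₀) = −(0.00345/A) t.
t = 2A(√h₀ − √h)/0.00345 = 2·0.807·(√5.06 − √1.94)/0.00345
  = 1.6140 × (2.2494 − 1.3928) / 0.00345 = 400.74 s.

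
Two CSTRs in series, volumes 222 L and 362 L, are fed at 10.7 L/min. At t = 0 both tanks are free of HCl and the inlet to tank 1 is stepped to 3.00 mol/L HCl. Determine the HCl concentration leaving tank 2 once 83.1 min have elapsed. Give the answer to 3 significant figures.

2.42 mol/L

Species balance on tank i: dCᵢ/dt = (Cᵢ₋₁ − Cᵢ)/τᵢ with τᵢ = Vᵢ/Q.
τ₁ = 222/10.7 = 20.748 min; τ₂ = 362/10.7 = 33.832 min.
Solving the cascade with C₁(0)=C₂(0)=0 gives C₂(t) = C_in[1 − (τ₁ e^(−t/τ₁) − τ₂ e^(−t/τ₂))/(τ₁ − τ₂)].
At t = 83.1: e^(−t/τ₁) = 0.018219, e^(−t/τ₂) = 0.085754.
C₂ = 3.00·[1 − (20.748·0.018219 − 33.832·0.085754)/(-13.084)] = 3.00·0.80715 = 2.4215 mol/L.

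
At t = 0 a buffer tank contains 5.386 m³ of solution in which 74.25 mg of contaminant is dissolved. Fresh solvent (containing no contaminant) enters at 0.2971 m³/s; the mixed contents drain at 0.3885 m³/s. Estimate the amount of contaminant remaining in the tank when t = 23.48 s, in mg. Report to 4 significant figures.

8.560 mg

Total volume: dV/dt = Q_in − Q_out = -0.0914000 m³/s, so V(t) = 5.386 − 0.0914000 t and V(23.48) = 3.23993 m³.
Species balance (pure solvent in): dm/dt = −Q_out · m/V(t).
dm/m = −Q_out dt/(V₀ − 0.0914000 t); integrating gives ln(m/m₀) = −(Q_out/(Q_in−Q_out)) ln(V/V₀).
m = m₀ (V₀/V)^(Q_out/(Q_in−Q_out)) = 74.25 × (5.386/3.23993)^(-4.25055) = 8.55991 mg.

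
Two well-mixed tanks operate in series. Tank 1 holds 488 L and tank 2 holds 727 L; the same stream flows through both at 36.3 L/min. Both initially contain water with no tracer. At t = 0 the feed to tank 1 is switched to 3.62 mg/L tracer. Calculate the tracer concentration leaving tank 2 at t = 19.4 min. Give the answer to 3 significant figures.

1.19 mg/L

Species balance on tank i: dCᵢ/dt = (Cᵢ₋₁ − Cᵢ)/τᵢ with τᵢ = Vᵢ/Q.
τ₁ = 488/36.3 = 13.444 min; τ₂ = 727/36.3 = 20.028 min.
Tank 1: C₁ = C_in(1 − e^(−t/τ₁)). Tank 2 (τ₁ ≠ τ₂): C₂ = C_in[1 − (τ₁ e^(−t/τ₁) − τ₂ e^(−t/τ₂))/(τ₁ − τ₂)].
At t = 19.4: e^(−t/τ₁) = 0.23620, e^(−t/τ₂) = 0.37959.
C₂ = 3.62·[1 − (13.444·0.23620 − 20.028·0.37959)/(-6.5840)] = 3.62·0.32763 = 1.1860 mg/L.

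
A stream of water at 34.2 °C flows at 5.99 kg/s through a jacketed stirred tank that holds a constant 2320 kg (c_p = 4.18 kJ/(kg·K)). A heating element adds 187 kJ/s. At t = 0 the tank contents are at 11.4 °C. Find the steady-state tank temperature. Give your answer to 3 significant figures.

41.7 °C

M c_p dT/dt = ṁ c_p (T_in − T) + Q̇.
At steady state dT/dt = 0 ⇒ T_ss = T_in + Q̇/(ṁ c_p) = 34.2 + 187/(5.99·4.18) = 41.669 °C.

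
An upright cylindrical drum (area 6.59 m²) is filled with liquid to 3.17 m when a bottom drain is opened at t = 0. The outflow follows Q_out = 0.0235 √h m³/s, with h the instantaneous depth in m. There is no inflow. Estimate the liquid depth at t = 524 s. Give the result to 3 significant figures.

0.716 m

Volume balance on the tank: A dh/dt = −0.0235 √h.
∫ h^(−1/2) dh = −(0.0235/A) ∫ dt, giving 2√h = 2√h₀ − (0.0235/A) t.
√h = √3.17 − 0.0235·524/(2·6.59) = 1.7804 − 0.93429 = 0.84615.
h = 0.84615² = 0.71598 m.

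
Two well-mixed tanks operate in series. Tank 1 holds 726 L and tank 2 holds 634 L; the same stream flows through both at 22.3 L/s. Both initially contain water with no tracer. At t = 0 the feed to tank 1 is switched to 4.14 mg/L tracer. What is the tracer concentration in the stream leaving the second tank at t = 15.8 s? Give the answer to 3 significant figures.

Species balance on tank i: dCᵢ/dt = (Cᵢ₋₁ − Cᵢ)/τᵢ with τᵢ = Vᵢ/Q.
τ₁ = 726/22.3 = 32.556 s; τ₂ = 634/22.3 = 28.430 s.
Tank 1: C₁ = C_in(1 − e^(−t/τ₁)). Tank 2 (τ₁ ≠ τ₂): C₂ = C_in[1 − (τ₁ e^(−t/τ₁) − τ₂ e^(−t/τ₂))/(τ₁ − τ₂)].
At t = 15.8: e^(−t/τ₁) = 0.61550, e^(−t/τ₂) = 0.57365.
C₂ = 4.14·[1 − (32.556·0.61550 − 28.430·0.57365)/(4.1256)] = 4.14·0.096060 = 0.39769 mg/L.

0.398 mg/L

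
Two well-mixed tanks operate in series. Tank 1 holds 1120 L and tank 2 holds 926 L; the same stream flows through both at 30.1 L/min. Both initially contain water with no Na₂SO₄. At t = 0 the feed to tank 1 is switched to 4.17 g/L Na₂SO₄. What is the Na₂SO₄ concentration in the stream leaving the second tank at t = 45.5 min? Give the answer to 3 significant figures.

Species balance on tank i: dCᵢ/dt = (Cᵢ₋₁ − Cᵢ)/τᵢ with τᵢ = Vᵢ/Q.
τ₁ = 1120/30.1 = 37.209 min; τ₂ = 926/30.1 = 30.764 min.
Tank 1: C₁ = C_in(1 − e^(−t/τ₁)). Tank 2 (τ₁ ≠ τ₂): C₂ = C_in[1 − (τ₁ e^(−t/τ₁) − τ₂ e^(−t/τ₂))/(τ₁ − τ₂)].
At t = 45.5: e^(−t/τ₁) = 0.29440, e^(−t/τ₂) = 0.22787.
C₂ = 4.17·[1 − (37.209·0.29440 − 30.764·0.22787)/(6.4452)] = 4.17·0.38802 = 1.6180 g/L.

1.62 g/L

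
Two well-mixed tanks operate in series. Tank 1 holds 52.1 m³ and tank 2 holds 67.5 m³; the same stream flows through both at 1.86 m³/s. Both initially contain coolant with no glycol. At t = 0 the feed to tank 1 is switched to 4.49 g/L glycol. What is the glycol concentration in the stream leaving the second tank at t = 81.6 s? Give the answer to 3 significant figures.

Species balance on tank i: dCᵢ/dt = (Cᵢ₋₁ − Cᵢ)/τᵢ with τᵢ = Vᵢ/Q.
τ₁ = 52.1/1.86 = 28.011 s; τ₂ = 67.5/1.86 = 36.290 s.
Tank 1: C₁ = C_in(1 − e^(−t/τ₁)). Tank 2 (τ₁ ≠ τ₂): C₂ = C_in[1 − (τ₁ e^(−t/τ₁) − τ₂ e^(−t/τ₂))/(τ₁ − τ₂)].
At t = 81.6: e^(−t/τ₁) = 0.054303, e^(−t/τ₂) = 0.10555.
C₂ = 4.49·[1 − (28.011·0.054303 − 36.290·0.10555)/(-8.2796)] = 4.49·0.72106 = 3.2376 g/L.

3.24 g/L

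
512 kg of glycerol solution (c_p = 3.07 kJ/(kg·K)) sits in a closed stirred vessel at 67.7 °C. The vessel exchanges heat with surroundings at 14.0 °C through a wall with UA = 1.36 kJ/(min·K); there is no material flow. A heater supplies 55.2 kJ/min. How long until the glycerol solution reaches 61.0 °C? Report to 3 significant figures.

827 min

M c_p dT/dt = −UA(T − T_amb) + Q̇.
τ = M c_p/UA = 1155.8 min; T_ss = T_amb + Q̇/UA = 14.0 + 55.2/1.36 = 54.588 °C.
T(t) = T_ss + (T₀ − T_ss)e^(−t/τ); set T = 61.0:
t = −τ ln[(T − T_ss)/(T₀ − T_ss)] = −1155.8 · ln(0.48901) = 826.81 min.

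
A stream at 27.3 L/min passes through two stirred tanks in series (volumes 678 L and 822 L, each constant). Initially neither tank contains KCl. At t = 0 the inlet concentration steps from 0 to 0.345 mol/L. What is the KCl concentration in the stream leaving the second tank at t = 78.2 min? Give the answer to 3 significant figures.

0.268 mol/L

Time constants: τᵢ = Vᵢ/Q for each well-mixed tank.
τ₁ = 678/27.3 = 24.835 min; τ₂ = 822/27.3 = 30.110 min.
Solving the cascade with C₁(0)=C₂(0)=0 gives C₂(t) = C_in[1 − (τ₁ e^(−t/τ₁) − τ₂ e^(−t/τ₂))/(τ₁ − τ₂)].
At t = 78.2: e^(−t/τ₁) = 0.042905, e^(−t/τ₂) = 0.074485.
C₂ = 0.345·[1 − (24.835·0.042905 − 30.110·0.074485)/(-5.2747)] = 0.345·0.77683 = 0.26800 mol/L.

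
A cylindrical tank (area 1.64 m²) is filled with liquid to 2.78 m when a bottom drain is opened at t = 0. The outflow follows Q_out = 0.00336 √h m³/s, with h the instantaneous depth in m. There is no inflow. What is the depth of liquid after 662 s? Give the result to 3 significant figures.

A dh/dt = −Q_out = −0.00336 √h.
Separate and integrate: 2(√h − √h₀) = −(0.00336/A) t.
√h = √2.78 − 0.00336·662/(2·1.64) = 1.6673 − 0.67815 = 0.98919.
h = 0.98919² = 0.97849 m.

0.978 m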